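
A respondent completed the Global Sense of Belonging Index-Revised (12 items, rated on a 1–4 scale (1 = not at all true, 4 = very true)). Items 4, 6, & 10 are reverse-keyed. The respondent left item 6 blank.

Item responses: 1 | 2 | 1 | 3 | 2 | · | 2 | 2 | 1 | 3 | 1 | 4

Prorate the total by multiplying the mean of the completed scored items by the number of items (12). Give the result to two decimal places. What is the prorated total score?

21.82

Reverse-coded (on a 1–4 scale, reversed = 5 − raw):
  item 4: 5 − 3 = 2
  item 10: 5 − 3 = 2
Completed scored items (11 of 12): 1, 2, 1, 2, 2, 2, 2, 1, 2, 1, 4; sum = 20.
Person mean = 20 / 11 ≈ 1.8182
Prorated total = (20 / 11) × 12 = 21.82 (to 2 dp)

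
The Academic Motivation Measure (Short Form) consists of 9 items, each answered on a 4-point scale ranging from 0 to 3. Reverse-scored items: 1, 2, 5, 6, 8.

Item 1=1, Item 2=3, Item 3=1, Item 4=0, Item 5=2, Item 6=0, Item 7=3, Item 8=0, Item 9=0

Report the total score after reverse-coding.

Apply reverse scoring (reversed = (0+3) − raw = 3 − raw):
  item 1: 3 − 1 = 2
  item 2: 3 − 3 = 0
  item 5: 3 − 2 = 1
  item 6: 3 − 0 = 3
  item 8: 3 − 0 = 3
Scored items: 2, 0, 1, 0, 1, 3, 3, 3, 0
Total = 2 + 0 + 1 + 0 + 1 + 3 + 3 + 3 + 0 = 13

13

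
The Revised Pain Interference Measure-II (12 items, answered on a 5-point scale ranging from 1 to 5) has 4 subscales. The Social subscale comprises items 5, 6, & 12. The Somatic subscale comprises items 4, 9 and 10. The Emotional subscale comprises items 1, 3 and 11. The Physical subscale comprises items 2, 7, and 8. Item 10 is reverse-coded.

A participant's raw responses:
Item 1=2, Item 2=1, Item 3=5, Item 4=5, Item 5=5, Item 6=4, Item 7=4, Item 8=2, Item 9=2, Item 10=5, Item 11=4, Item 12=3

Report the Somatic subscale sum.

8

Somatic items: 4, 9, 10.
Of these, item 10 is reverse-coded; reversed = (1+5) − raw = 6 − raw.
  item 4: 5
  item 9: 2
  item 10: 6 − 5 = 1
Sum = 5 + 2 + 1 = 8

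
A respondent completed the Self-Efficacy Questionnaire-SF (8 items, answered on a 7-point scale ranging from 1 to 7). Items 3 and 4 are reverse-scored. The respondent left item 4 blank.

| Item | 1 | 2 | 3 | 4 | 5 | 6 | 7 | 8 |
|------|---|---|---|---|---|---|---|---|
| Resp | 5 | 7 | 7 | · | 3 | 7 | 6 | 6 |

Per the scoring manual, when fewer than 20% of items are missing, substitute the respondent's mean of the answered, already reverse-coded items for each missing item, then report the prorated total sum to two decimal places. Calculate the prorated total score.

Reverse-coded (reverse-coded value = 8 − response):
  item 3: 8 − 7 = 1
Completed scored items (7 of 8): 5, 7, 1, 3, 7, 6, 6; sum = 35.
Person mean = 35 / 7 ≈ 5.0000
Prorated total = (35 / 7) × 8 = 40.00 (to 2 dp)

40.00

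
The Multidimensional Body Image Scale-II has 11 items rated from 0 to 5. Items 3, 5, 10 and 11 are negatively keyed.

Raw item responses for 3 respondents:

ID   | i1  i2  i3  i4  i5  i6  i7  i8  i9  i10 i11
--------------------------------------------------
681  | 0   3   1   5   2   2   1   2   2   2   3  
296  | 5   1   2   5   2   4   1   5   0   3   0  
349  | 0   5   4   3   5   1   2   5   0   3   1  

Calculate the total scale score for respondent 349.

Respondent 349 raw: 0, 5, 4, 3, 5, 1, 2, 5, 0, 3, 1.
Reverse-coded (on a 0–5 scale, reversed = 5 − raw):
  item 1: 0
  item 2: 5
  item 3: 5 − 4 = 1
  item 4: 3
  item 5: 5 − 5 = 0
  item 6: 1
  item 7: 2
  item 8: 5
  item 9: 0
  item 10: 5 − 3 = 2
  item 11: 5 − 1 = 4
Sum = 0 + 5 + 1 + 3 + 0 + 1 + 2 + 5 + 0 + 2 + 4 = 23

23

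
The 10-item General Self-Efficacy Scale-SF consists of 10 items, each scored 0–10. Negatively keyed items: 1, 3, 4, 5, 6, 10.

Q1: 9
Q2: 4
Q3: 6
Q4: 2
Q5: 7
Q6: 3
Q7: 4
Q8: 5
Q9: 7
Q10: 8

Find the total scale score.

45

Reversing items 1, 3, 4, 5, 6 and 10 with 10 − raw:
Total = (10−9) + 4 + (10−6) + (10−2) + (10−7) + (10−3) + 4 + 5 + 7 + (10−8)
      = 1 + 4 + 4 + 8 + 3 + 7 + 4 + 5 + 7 + 2 = 45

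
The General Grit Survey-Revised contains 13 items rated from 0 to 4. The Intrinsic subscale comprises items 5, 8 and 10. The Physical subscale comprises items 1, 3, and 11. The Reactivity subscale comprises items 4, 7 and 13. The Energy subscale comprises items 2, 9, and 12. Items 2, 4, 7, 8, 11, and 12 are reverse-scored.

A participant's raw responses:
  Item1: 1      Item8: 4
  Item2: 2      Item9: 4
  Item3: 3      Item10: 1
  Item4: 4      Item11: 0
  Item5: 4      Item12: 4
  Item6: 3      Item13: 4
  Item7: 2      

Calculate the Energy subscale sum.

Energy items: 2, 9, 12.
Of these, items 2 and 12 are reverse-scored; reversed = (0+4) − raw = 4 − raw.
  item 2: 4 − 2 = 2
  item 9: 4
  item 12: 4 − 4 = 0
Sum = 2 + 4 + 0 = 6

6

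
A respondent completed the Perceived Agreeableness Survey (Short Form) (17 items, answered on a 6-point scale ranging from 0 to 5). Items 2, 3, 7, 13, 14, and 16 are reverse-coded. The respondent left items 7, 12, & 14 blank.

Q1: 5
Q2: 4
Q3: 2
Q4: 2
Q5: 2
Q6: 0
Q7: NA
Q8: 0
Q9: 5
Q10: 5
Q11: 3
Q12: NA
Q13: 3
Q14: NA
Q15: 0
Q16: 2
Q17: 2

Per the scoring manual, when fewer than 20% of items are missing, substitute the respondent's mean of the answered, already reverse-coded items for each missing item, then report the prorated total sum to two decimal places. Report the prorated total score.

Reverse-coded (reversed = (0+5) − raw = 5 − raw):
  item 2: 5 − 4 = 1
  item 3: 5 − 2 = 3
  item 13: 5 − 3 = 2
  item 16: 5 − 2 = 3
Completed scored items (14 of 17): 5, 1, 3, 2, 2, 0, 0, 5, 5, 3, 2, 0, 3, 2; sum = 33.
Person mean = 33 / 14 ≈ 2.3571
Prorated total = (33 / 14) × 17 = 40.07 (to 2 dp)

40.07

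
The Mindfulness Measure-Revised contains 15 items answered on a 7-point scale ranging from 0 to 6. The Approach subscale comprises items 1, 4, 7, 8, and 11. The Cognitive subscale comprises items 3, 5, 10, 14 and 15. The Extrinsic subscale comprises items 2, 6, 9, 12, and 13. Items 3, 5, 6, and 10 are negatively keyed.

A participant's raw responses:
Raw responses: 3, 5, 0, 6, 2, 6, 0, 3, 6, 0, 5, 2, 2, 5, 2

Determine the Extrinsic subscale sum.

15

Extrinsic items: 2, 6, 9, 12, 13.
Of these, item 6 is negatively keyed; reverse-coded value = 6 − response.
  item 2: 5
  item 6: 6 − 6 = 0
  item 9: 6
  item 12: 2
  item 13: 2
Sum = 5 + 0 + 6 + 2 + 2 = 15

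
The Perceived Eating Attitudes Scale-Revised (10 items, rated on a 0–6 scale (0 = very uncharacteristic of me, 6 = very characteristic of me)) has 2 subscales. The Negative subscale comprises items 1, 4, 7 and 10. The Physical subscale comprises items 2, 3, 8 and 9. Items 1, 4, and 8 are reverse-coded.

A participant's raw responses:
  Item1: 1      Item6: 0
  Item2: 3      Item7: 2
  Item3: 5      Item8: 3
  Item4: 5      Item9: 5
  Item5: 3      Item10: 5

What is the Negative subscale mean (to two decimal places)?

3.25

Negative items: 1, 4, 7, 10.
Of these, items 1 and 4 are reverse-coded; reversed = (0+6) − raw = 6 − raw.
  item 1: 6 − 1 = 5
  item 4: 6 − 5 = 1
  item 7: 2
  item 10: 5
Sum = 5 + 1 + 2 + 5 = 13
Mean = 13 / 4 = 3.25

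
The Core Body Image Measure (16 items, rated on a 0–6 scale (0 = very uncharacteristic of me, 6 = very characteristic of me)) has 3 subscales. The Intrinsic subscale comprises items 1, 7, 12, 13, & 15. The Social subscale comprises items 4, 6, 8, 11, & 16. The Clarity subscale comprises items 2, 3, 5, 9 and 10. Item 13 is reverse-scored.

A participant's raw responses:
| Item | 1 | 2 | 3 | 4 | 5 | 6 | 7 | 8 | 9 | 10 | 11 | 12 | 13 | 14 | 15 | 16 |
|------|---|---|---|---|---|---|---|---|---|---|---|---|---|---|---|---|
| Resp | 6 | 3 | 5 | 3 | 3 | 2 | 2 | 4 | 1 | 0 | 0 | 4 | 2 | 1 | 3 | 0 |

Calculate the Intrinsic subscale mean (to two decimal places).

3.80

Intrinsic items: 1, 7, 12, 13, 15.
Of these, item 13 is reverse-scored; reverse-coded value = 6 − response.
  item 1: 6
  item 7: 2
  item 12: 4
  item 13: 6 − 2 = 4
  item 15: 3
Sum = 6 + 2 + 4 + 4 + 3 = 19
Mean = 19 / 5 = 3.80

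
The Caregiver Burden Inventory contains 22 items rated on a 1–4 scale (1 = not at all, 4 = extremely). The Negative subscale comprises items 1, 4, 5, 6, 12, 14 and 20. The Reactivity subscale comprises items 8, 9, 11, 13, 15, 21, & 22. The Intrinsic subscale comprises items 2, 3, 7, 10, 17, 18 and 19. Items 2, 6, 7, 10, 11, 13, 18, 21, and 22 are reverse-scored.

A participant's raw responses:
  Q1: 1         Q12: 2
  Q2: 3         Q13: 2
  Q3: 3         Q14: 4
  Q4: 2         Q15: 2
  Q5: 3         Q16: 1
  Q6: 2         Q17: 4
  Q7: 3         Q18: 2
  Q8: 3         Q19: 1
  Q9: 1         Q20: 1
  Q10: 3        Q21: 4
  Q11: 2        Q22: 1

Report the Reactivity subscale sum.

17

Reactivity items: 8, 9, 11, 13, 15, 21, 22.
Of these, items 11, 13, 21, and 22 are reverse-scored; on a 1–4 scale, reversed = 5 − raw.
  item 8: 3
  item 9: 1
  item 11: 5 − 2 = 3
  item 13: 5 − 2 = 3
  item 15: 2
  item 21: 5 − 4 = 1
  item 22: 5 − 1 = 4
Sum = 3 + 1 + 3 + 3 + 2 + 1 + 4 = 17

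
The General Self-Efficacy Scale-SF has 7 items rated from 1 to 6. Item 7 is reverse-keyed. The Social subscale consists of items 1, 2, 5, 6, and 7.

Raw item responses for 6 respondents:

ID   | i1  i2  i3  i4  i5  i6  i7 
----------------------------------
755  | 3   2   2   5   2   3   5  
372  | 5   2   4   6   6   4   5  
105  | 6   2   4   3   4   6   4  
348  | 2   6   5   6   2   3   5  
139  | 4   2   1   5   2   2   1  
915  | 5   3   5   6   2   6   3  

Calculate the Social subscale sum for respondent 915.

Respondent 915 raw: 5, 3, 5, 6, 2, 6, 3.
Social items: 1, 2, 5, 6, 7.
Reverse-coded (reverse-coded value = 7 − response):
  item 1: 5
  item 2: 3
  item 5: 2
  item 6: 6
  item 7: 7 − 3 = 4
Sum = 5 + 3 + 2 + 6 + 4 = 20

20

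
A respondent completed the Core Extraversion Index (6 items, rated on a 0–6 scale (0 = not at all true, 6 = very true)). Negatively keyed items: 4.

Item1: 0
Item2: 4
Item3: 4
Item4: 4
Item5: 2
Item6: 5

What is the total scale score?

Negatively keyed items use 6 − raw:
  item 4: 6 − 4 = 2
Scored items: 0, 4, 4, 2, 2, 5
Total = 0 + 4 + 4 + 2 + 2 + 5 = 17

17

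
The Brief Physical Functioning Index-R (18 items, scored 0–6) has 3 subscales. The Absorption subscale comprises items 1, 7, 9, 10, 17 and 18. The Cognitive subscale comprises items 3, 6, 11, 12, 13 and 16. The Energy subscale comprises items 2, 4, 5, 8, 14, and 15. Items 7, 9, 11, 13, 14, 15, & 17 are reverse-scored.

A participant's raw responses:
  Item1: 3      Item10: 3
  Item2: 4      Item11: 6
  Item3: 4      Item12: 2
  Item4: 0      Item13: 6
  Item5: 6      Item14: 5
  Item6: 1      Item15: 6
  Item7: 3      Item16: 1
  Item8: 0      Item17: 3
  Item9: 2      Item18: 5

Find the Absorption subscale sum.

21

Absorption items: 1, 7, 9, 10, 17, 18.
Of these, items 7, 9, and 17 are reverse-scored; on a 0–6 scale, reversed = 6 − raw.
  item 1: 3
  item 7: 6 − 3 = 3
  item 9: 6 − 2 = 4
  item 10: 3
  item 17: 6 − 3 = 3
  item 18: 5
Sum = 3 + 3 + 4 + 3 + 3 + 5 = 21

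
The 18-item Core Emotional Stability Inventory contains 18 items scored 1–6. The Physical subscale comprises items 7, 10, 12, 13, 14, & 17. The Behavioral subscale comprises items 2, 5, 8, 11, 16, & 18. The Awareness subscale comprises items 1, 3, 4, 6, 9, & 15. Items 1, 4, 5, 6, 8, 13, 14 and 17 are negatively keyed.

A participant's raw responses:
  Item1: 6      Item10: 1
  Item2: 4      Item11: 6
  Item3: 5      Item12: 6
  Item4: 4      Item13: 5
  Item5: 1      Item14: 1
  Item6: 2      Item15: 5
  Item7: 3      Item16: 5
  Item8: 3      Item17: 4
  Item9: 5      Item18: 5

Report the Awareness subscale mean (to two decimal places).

4.00

Awareness items: 1, 3, 4, 6, 9, 15.
Of these, items 1, 4 and 6 are negatively keyed; reverse-coded value = 7 − response.
  item 1: 7 − 6 = 1
  item 3: 5
  item 4: 7 − 4 = 3
  item 6: 7 − 2 = 5
  item 9: 5
  item 15: 5
Sum = 1 + 5 + 3 + 5 + 5 + 5 = 24
Mean = 24 / 6 = 4.00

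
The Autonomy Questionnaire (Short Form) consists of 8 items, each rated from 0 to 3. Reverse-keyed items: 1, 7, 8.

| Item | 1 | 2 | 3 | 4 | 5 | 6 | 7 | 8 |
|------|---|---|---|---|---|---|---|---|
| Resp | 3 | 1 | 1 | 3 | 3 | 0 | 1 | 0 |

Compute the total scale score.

13

Apply reverse scoring (reverse-coded value = 3 − response):
  item 1: 3 − 3 = 0
  item 7: 3 − 1 = 2
  item 8: 3 − 0 = 3
After reverse-coding: 0, 1, 1, 3, 3, 0, 2, 3
Total = 0 + 1 + 1 + 3 + 3 + 0 + 2 + 3 = 13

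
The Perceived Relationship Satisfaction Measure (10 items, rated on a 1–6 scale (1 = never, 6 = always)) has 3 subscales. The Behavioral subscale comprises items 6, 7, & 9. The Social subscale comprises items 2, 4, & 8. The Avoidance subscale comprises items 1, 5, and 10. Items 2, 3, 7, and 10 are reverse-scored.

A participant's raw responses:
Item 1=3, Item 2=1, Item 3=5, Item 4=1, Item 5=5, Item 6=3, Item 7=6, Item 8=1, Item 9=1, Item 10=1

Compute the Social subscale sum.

Social items: 2, 4, 8.
Of these, item 2 is reverse-scored; reverse-coded value = 7 − response.
  item 2: 7 − 1 = 6
  item 4: 1
  item 8: 1
Sum = 6 + 1 + 1 = 8

8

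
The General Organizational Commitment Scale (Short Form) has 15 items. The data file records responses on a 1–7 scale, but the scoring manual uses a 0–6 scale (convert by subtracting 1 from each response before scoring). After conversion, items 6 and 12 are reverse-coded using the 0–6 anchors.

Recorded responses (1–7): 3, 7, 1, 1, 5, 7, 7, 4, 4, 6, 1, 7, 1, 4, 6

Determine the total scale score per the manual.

37

Convert to 0–6: 2, 6, 0, 0, 4, 6, 6, 3, 3, 5, 0, 6, 0, 3, 5
Reverse-coded (reverse-coded value = 6 − response):
  item 6: 6 − 6 = 0
  item 12: 6 − 6 = 0
Scored: 2, 6, 0, 0, 4, 0, 6, 3, 3, 5, 0, 0, 0, 3, 5
Total = 37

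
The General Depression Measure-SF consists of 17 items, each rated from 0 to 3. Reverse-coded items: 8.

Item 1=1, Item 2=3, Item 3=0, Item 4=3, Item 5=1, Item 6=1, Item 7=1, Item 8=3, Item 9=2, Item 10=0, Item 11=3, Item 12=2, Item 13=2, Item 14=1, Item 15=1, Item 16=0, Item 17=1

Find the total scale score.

22

Raw sum = 25. Reverse-coded items: 8; their raw sum = 3.
Each reversal replaces raw with 3 − raw, changing the total by 3 − 2·raw per item.
Total = 25 + 1·3 − 2·3 = 25 + 3 − 6 = 22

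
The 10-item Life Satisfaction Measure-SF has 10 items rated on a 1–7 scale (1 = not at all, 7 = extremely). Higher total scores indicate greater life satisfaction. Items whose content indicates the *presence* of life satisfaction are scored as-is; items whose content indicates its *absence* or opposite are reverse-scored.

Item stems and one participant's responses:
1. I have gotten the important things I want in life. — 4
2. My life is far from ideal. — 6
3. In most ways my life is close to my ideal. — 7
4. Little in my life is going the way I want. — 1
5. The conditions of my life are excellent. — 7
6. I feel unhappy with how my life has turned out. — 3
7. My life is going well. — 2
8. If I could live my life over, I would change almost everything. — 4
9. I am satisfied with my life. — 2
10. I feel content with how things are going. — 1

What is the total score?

41

Items 2, 4, 6, 8 describe the absence/opposite of life satisfaction → reverse-score.
reversed = (1+7) − raw = 8 − raw.
  item 1: 4
  item 2: 8 − 6 = 2
  item 3: 7
  item 4: 8 − 1 = 7
  item 5: 7
  item 6: 8 − 3 = 5
  item 7: 2
  item 8: 8 − 4 = 4
  item 9: 2
  item 10: 1
Total = 4 + 2 + 7 + 7 + 7 + 5 + 2 + 4 + 2 + 1 = 41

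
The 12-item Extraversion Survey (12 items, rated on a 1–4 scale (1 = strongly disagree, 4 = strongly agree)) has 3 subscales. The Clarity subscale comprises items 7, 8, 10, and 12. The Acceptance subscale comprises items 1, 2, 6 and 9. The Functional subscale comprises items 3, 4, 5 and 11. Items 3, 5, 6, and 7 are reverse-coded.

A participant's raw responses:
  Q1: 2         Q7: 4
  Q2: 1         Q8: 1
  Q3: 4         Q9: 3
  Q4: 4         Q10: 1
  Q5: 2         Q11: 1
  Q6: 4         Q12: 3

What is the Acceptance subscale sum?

7

Acceptance items: 1, 2, 6, 9.
Of these, item 6 is reverse-coded; reversed = (1+4) − raw = 5 − raw.
  item 1: 2
  item 2: 1
  item 6: 5 − 4 = 1
  item 9: 3
Sum = 2 + 1 + 1 + 3 = 7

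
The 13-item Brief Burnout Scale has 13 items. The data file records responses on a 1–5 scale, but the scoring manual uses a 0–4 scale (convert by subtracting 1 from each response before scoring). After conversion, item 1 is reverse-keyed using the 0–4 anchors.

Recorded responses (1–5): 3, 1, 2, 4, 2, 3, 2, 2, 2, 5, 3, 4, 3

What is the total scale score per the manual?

23

Convert to 0–4: 2, 0, 1, 3, 1, 2, 1, 1, 1, 4, 2, 3, 2
Reverse-coded (reversed = (0+4) − raw = 4 − raw):
  item 1: 4 − 2 = 2
Scored: 2, 0, 1, 3, 1, 2, 1, 1, 1, 4, 2, 3, 2
Total = 23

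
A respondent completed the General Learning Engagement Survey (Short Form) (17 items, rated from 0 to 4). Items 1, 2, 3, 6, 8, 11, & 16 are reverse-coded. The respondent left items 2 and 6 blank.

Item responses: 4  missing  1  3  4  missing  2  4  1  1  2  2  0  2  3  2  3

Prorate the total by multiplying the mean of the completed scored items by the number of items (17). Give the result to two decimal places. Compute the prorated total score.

Reverse-coded (reverse-coded value = 4 − response):
  item 1: 4 − 4 = 0
  item 3: 4 − 1 = 3
  item 8: 4 − 4 = 0
  item 11: 4 − 2 = 2
  item 16: 4 − 2 = 2
Completed scored items (15 of 17): 0, 3, 3, 4, 2, 0, 1, 1, 2, 2, 0, 2, 3, 2, 3; sum = 28.
Person mean = 28 / 15 ≈ 1.8667
Prorated total = (28 / 15) × 17 = 31.73 (to 2 dp)

31.73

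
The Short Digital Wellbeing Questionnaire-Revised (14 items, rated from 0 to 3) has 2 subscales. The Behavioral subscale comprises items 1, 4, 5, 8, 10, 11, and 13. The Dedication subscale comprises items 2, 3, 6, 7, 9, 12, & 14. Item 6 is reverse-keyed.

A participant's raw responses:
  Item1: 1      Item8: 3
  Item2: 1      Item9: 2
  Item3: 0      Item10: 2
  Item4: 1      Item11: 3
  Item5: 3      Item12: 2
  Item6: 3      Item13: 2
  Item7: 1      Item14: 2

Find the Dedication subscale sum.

Dedication items: 2, 3, 6, 7, 9, 12, 14.
Of these, item 6 is reverse-keyed; reversed = (0+3) − raw = 3 − raw.
  item 2: 1
  item 3: 0
  item 6: 3 − 3 = 0
  item 7: 1
  item 9: 2
  item 12: 2
  item 14: 2
Sum = 1 + 0 + 0 + 1 + 2 + 2 + 2 = 8

8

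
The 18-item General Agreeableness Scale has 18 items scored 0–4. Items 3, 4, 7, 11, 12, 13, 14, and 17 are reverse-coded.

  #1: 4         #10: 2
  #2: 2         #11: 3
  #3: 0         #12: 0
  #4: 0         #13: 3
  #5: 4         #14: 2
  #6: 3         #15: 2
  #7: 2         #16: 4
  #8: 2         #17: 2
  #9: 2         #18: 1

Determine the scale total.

Reverse-coded items use 4 − raw:
  item 3: 4 − 0 = 4
  item 4: 4 − 0 = 4
  item 7: 4 − 2 = 2
  item 11: 4 − 3 = 1
  item 12: 4 − 0 = 4
  item 13: 4 − 3 = 1
  item 14: 4 − 2 = 2
  item 17: 4 − 2 = 2
Scored items: 4, 2, 4, 4, 4, 3, 2, 2, 2, 2, 1, 4, 1, 2, 2, 4, 2, 1
Total = 4 + 2 + 4 + 4 + 4 + 3 + 2 + 2 + 2 + 2 + 1 + 4 + 1 + 2 + 2 + 4 + 2 + 1 = 46

46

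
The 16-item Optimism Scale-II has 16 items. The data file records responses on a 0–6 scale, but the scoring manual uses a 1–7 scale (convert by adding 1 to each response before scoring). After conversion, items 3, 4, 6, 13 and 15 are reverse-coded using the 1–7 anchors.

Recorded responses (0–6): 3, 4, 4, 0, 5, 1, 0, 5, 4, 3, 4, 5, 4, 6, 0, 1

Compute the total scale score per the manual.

Convert to 1–7: 4, 5, 5, 1, 6, 2, 1, 6, 5, 4, 5, 6, 5, 7, 1, 2
Reverse-coded (on a 1–7 scale, reversed = 8 − raw):
  item 3: 8 − 5 = 3
  item 4: 8 − 1 = 7
  item 6: 8 − 2 = 6
  item 13: 8 − 5 = 3
  item 15: 8 − 1 = 7
Scored: 4, 5, 3, 7, 6, 6, 1, 6, 5, 4, 5, 6, 3, 7, 7, 2
Total = 77

77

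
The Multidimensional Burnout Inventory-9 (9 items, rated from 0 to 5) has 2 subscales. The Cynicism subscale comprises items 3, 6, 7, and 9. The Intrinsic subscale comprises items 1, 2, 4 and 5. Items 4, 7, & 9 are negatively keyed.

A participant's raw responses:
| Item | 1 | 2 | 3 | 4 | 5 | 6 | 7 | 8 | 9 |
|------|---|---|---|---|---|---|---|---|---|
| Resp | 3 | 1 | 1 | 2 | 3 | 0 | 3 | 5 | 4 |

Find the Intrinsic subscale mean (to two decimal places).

Intrinsic items: 1, 2, 4, 5.
Of these, item 4 is negatively keyed; reverse-coded value = 5 − response.
  item 1: 3
  item 2: 1
  item 4: 5 − 2 = 3
  item 5: 3
Sum = 3 + 1 + 3 + 3 = 10
Mean = 10 / 4 = 2.50

2.50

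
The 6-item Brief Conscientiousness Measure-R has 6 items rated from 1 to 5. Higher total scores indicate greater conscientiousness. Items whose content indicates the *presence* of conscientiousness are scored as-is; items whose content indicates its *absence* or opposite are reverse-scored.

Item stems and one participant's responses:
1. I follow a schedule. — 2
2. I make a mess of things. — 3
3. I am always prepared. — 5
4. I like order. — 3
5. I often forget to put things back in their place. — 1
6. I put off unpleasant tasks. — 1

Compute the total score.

Items 2, 5, 6 describe the absence/opposite of conscientiousness → reverse-score.
reverse-coded value = 6 − response.
  item 1: 2
  item 2: 6 − 3 = 3
  item 3: 5
  item 4: 3
  item 5: 6 − 1 = 5
  item 6: 6 − 1 = 5
Total = 2 + 3 + 5 + 3 + 5 + 5 = 23

23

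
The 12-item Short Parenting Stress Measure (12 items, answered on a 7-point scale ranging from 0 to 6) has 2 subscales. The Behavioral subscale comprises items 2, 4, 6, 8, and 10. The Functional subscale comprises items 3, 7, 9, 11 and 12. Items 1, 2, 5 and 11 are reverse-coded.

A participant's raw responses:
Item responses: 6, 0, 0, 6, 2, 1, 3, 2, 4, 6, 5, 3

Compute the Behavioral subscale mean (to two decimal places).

Behavioral items: 2, 4, 6, 8, 10.
Of these, item 2 is reverse-coded; reverse-coded value = 6 − response.
  item 2: 6 − 0 = 6
  item 4: 6
  item 6: 1
  item 8: 2
  item 10: 6
Sum = 6 + 6 + 1 + 2 + 6 = 21
Mean = 21 / 5 = 4.20

4.20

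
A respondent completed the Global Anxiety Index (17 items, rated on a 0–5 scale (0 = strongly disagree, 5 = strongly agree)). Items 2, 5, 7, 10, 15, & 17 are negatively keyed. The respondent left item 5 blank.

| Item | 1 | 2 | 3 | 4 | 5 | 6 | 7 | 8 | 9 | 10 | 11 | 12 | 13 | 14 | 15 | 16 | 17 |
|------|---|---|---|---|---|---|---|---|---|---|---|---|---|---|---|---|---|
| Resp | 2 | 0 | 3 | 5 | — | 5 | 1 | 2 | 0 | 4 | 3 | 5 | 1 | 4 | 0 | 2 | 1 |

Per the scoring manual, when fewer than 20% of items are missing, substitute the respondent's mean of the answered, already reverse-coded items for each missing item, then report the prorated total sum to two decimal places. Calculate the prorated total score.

Reverse-coded (reverse-coded value = 5 − response):
  item 2: 5 − 0 = 5
  item 7: 5 − 1 = 4
  item 10: 5 − 4 = 1
  item 15: 5 − 0 = 5
  item 17: 5 − 1 = 4
Completed scored items (16 of 17): 2, 5, 3, 5, 5, 4, 2, 0, 1, 3, 5, 1, 4, 5, 2, 4; sum = 51.
Person mean = 51 / 16 ≈ 3.1875
Prorated total = (51 / 16) × 17 = 54.19 (to 2 dp)

54.19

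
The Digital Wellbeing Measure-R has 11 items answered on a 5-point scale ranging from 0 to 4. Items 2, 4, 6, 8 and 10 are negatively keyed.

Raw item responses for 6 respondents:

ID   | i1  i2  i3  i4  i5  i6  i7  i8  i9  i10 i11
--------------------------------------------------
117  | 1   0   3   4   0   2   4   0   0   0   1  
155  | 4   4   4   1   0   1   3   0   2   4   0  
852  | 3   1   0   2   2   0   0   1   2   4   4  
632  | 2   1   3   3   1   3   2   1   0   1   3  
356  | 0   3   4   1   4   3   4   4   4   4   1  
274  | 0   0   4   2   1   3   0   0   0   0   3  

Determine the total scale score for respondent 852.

23

Respondent 852 raw: 3, 1, 0, 2, 2, 0, 0, 1, 2, 4, 4.
Reverse-coded (reversed = (0+4) − raw = 4 − raw):
  item 1: 3
  item 2: 4 − 1 = 3
  item 3: 0
  item 4: 4 − 2 = 2
  item 5: 2
  item 6: 4 − 0 = 4
  item 7: 0
  item 8: 4 − 1 = 3
  item 9: 2
  item 10: 4 − 4 = 0
  item 11: 4
Sum = 3 + 3 + 0 + 2 + 2 + 4 + 0 + 3 + 2 + 0 + 4 = 23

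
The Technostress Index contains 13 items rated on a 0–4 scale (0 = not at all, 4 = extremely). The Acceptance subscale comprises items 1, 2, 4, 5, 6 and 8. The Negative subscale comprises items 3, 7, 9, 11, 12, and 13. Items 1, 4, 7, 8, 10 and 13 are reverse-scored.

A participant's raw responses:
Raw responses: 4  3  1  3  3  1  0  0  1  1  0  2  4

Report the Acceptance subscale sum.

12

Acceptance items: 1, 2, 4, 5, 6, 8.
Of these, items 1, 4, & 8 are reverse-scored; on a 0–4 scale, reversed = 4 − raw.
  item 1: 4 − 4 = 0
  item 2: 3
  item 4: 4 − 3 = 1
  item 5: 3
  item 6: 1
  item 8: 4 − 0 = 4
Sum = 0 + 3 + 1 + 3 + 1 + 4 = 12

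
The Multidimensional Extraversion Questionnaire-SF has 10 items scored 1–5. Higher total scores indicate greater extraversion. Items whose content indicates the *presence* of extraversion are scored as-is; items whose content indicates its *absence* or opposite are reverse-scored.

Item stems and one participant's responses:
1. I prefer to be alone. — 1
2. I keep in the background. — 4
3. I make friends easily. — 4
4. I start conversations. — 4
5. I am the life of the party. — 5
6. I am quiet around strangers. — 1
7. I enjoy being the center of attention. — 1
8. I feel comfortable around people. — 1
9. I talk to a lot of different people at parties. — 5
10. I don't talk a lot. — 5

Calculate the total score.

33

Items 1, 2, 6, 10 describe the absence/opposite of extraversion → reverse-score.
on a 1–5 scale, reversed = 6 − raw.
  item 1: 6 − 1 = 5
  item 2: 6 − 4 = 2
  item 3: 4
  item 4: 4
  item 5: 5
  item 6: 6 − 1 = 5
  item 7: 1
  item 8: 1
  item 9: 5
  item 10: 6 − 5 = 1
Total = 5 + 2 + 4 + 4 + 5 + 5 + 1 + 1 + 5 + 1 = 33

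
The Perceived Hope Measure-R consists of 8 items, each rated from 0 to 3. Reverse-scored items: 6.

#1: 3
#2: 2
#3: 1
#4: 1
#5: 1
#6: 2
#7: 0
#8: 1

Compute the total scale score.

10

Reverse-coded items (reverse-coded value = 3 − response):
  item 6: 3 − 2 = 1
Scored items: 3, 2, 1, 1, 1, 1, 0, 1
Total = 3 + 2 + 1 + 1 + 1 + 1 + 0 + 1 = 10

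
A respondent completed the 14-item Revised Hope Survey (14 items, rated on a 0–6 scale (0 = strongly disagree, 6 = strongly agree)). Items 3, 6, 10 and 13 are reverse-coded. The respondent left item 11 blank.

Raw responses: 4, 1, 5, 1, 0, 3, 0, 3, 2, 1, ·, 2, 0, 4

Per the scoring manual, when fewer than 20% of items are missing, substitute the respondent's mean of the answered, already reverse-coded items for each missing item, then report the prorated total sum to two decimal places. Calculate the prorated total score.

34.46

Reverse-coded (reversed = (0+6) − raw = 6 − raw):
  item 3: 6 − 5 = 1
  item 6: 6 − 3 = 3
  item 10: 6 − 1 = 5
  item 13: 6 − 0 = 6
Completed scored items (13 of 14): 4, 1, 1, 1, 0, 3, 0, 3, 2, 5, 2, 6, 4; sum = 32.
Person mean = 32 / 13 ≈ 2.4615
Prorated total = (32 / 13) × 14 = 34.46 (to 2 dp)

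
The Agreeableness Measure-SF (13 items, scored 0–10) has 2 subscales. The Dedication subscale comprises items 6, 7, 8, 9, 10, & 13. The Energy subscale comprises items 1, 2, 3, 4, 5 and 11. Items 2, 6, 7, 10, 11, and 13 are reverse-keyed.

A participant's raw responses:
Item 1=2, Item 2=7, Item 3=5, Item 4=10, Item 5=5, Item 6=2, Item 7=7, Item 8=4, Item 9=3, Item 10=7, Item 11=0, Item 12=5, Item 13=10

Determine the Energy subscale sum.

35

Energy items: 1, 2, 3, 4, 5, 11.
Of these, items 2 & 11 are reverse-keyed; on a 0–10 scale, reversed = 10 − raw.
  item 1: 2
  item 2: 10 − 7 = 3
  item 3: 5
  item 4: 10
  item 5: 5
  item 11: 10 − 0 = 10
Sum = 2 + 3 + 5 + 10 + 5 + 10 = 35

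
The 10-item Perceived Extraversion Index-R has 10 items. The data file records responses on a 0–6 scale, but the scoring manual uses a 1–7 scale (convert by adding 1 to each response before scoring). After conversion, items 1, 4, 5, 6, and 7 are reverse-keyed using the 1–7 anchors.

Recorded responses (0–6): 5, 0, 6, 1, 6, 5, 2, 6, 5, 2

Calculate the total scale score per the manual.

Convert to 1–7: 6, 1, 7, 2, 7, 6, 3, 7, 6, 3
Reverse-coded (reversed = (1+7) − raw = 8 − raw):
  item 1: 8 − 6 = 2
  item 4: 8 − 2 = 6
  item 5: 8 − 7 = 1
  item 6: 8 − 6 = 2
  item 7: 8 − 3 = 5
Scored: 2, 1, 7, 6, 1, 2, 5, 7, 6, 3
Total = 40

40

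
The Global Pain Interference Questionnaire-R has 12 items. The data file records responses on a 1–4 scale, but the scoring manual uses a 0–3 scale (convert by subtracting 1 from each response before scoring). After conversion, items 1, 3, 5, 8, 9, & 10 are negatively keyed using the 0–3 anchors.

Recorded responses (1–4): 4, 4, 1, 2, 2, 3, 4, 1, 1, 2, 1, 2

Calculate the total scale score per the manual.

Convert to 0–3: 3, 3, 0, 1, 1, 2, 3, 0, 0, 1, 0, 1
Reverse-coded (on a 0–3 scale, reversed = 3 − raw):
  item 1: 3 − 3 = 0
  item 3: 3 − 0 = 3
  item 5: 3 − 1 = 2
  item 8: 3 − 0 = 3
  item 9: 3 − 0 = 3
  item 10: 3 − 1 = 2
Scored: 0, 3, 3, 1, 2, 2, 3, 3, 3, 2, 0, 1
Total = 23

23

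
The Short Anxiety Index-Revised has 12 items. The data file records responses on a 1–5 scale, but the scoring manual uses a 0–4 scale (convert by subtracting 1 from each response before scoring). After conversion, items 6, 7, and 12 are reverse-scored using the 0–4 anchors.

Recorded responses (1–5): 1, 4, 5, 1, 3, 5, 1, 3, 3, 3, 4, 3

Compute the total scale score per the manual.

24

Convert to 0–4: 0, 3, 4, 0, 2, 4, 0, 2, 2, 2, 3, 2
Reverse-coded (reversed = (0+4) − raw = 4 − raw):
  item 6: 4 − 4 = 0
  item 7: 4 − 0 = 4
  item 12: 4 − 2 = 2
Scored: 0, 3, 4, 0, 2, 0, 4, 2, 2, 2, 3, 2
Total = 24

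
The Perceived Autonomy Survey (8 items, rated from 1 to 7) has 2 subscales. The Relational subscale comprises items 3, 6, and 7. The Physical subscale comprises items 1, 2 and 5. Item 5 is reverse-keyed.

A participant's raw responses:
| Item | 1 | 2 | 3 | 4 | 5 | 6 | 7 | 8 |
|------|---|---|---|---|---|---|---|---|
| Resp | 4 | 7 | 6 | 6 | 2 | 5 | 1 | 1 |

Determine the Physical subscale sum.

Physical items: 1, 2, 5.
Of these, item 5 is reverse-keyed; reversed = (1+7) − raw = 8 − raw.
  item 1: 4
  item 2: 7
  item 5: 8 − 2 = 6
Sum = 4 + 7 + 6 = 17

17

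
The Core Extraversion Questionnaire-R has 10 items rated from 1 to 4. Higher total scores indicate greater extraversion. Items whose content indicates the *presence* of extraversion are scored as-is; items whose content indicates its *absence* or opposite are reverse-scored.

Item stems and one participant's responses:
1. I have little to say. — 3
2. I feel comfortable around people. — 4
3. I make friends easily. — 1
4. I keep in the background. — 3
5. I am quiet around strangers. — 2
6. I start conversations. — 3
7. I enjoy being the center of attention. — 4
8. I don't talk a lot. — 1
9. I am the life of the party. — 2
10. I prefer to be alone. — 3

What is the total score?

Items 1, 4, 5, 8, 10 describe the absence/opposite of extraversion → reverse-score.
reverse-coded value = 5 − response.
  item 1: 5 − 3 = 2
  item 2: 4
  item 3: 1
  item 4: 5 − 3 = 2
  item 5: 5 − 2 = 3
  item 6: 3
  item 7: 4
  item 8: 5 − 1 = 4
  item 9: 2
  item 10: 5 − 3 = 2
Total = 2 + 4 + 1 + 2 + 3 + 3 + 4 + 4 + 2 + 2 = 27

27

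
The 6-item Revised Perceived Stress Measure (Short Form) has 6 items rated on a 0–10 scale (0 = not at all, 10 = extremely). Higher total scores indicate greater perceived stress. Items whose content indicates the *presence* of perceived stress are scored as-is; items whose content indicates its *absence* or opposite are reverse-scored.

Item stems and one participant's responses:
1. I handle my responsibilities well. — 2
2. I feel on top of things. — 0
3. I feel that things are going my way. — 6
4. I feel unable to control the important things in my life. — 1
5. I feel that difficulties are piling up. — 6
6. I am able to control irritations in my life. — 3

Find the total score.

36

Items 1, 2, 3, 6 describe the absence/opposite of perceived stress → reverse-score.
reversed = (0+10) − raw = 10 − raw.
  item 1: 10 − 2 = 8
  item 2: 10 − 0 = 10
  item 3: 10 − 6 = 4
  item 4: 1
  item 5: 6
  item 6: 10 − 3 = 7
Total = 8 + 10 + 4 + 1 + 6 + 7 = 36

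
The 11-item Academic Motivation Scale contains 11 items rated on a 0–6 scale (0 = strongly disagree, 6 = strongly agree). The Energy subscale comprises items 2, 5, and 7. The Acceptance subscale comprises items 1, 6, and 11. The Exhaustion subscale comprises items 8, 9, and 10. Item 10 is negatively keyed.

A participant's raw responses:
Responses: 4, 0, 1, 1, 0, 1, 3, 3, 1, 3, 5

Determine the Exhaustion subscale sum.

Exhaustion items: 8, 9, 10.
Of these, item 10 is negatively keyed; reverse-coded value = 6 − response.
  item 8: 3
  item 9: 1
  item 10: 6 − 3 = 3
Sum = 3 + 1 + 3 = 7

7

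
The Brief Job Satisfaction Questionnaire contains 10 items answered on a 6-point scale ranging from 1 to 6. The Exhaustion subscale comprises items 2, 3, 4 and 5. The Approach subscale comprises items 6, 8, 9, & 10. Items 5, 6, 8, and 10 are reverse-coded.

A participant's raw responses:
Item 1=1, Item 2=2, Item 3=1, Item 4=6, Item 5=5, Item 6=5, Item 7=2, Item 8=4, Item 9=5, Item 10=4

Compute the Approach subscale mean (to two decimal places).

Approach items: 6, 8, 9, 10.
Of these, items 6, 8, & 10 are reverse-coded; reversed = (1+6) − raw = 7 − raw.
  item 6: 7 − 5 = 2
  item 8: 7 − 4 = 3
  item 9: 5
  item 10: 7 − 4 = 3
Sum = 2 + 3 + 5 + 3 = 13
Mean = 13 / 4 = 3.25

3.25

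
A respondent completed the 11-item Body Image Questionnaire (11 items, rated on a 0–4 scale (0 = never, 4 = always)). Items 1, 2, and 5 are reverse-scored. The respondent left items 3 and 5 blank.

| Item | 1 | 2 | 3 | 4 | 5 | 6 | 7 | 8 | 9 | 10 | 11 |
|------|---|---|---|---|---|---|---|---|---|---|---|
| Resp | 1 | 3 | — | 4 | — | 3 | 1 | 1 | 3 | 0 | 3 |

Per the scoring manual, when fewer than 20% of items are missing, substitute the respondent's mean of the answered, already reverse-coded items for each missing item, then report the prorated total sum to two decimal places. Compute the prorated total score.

Reverse-coded (reverse-coded value = 4 − response):
  item 1: 4 − 1 = 3
  item 2: 4 − 3 = 1
Completed scored items (9 of 11): 3, 1, 4, 3, 1, 1, 3, 0, 3; sum = 19.
Person mean = 19 / 9 ≈ 2.1111
Prorated total = (19 / 9) × 11 = 23.22 (to 2 dp)

23.22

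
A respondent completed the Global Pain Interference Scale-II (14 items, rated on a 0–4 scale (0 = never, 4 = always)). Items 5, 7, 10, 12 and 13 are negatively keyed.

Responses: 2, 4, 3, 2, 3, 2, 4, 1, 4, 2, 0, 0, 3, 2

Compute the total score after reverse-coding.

28

Reverse-coded items (on a 0–4 scale, reversed = 4 − raw):
  item 5: 4 − 3 = 1
  item 7: 4 − 4 = 0
  item 10: 4 − 2 = 2
  item 12: 4 − 0 = 4
  item 13: 4 − 3 = 1
After reverse-coding: 2, 4, 3, 2, 1, 2, 0, 1, 4, 2, 0, 4, 1, 2
Total = 2 + 4 + 3 + 2 + 1 + 2 + 0 + 1 + 4 + 2 + 0 + 4 + 1 + 2 = 28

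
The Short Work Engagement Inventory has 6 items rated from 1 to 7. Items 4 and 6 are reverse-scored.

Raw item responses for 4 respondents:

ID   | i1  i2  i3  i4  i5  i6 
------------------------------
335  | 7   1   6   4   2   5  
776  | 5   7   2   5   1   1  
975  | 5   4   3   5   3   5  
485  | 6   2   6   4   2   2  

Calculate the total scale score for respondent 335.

23

Respondent 335 raw: 7, 1, 6, 4, 2, 5.
Reverse-coded (reversed = (1+7) − raw = 8 − raw):
  item 1: 7
  item 2: 1
  item 3: 6
  item 4: 8 − 4 = 4
  item 5: 2
  item 6: 8 − 5 = 3
Sum = 7 + 1 + 6 + 4 + 2 + 3 = 23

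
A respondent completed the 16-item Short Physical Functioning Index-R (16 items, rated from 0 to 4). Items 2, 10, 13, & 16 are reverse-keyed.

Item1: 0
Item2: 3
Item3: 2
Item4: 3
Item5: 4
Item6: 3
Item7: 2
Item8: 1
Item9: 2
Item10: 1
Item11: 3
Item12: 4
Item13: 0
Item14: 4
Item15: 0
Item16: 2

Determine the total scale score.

Reversing items 2, 10, 13, & 16 with 4 − raw:
Total = 0 + (4−3) + 2 + 3 + 4 + 3 + 2 + 1 + 2 + (4−1) + 3 + 4 + (4−0) + 4 + 0 + (4−2)
      = 0 + 1 + 2 + 3 + 4 + 3 + 2 + 1 + 2 + 3 + 3 + 4 + 4 + 4 + 0 + 2 = 38

38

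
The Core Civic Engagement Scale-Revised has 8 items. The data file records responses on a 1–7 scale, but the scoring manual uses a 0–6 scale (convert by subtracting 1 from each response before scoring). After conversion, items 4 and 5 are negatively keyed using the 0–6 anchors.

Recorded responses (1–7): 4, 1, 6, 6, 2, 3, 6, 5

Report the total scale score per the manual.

Convert to 0–6: 3, 0, 5, 5, 1, 2, 5, 4
Reverse-coded (reversed = (0+6) − raw = 6 − raw):
  item 4: 6 − 5 = 1
  item 5: 6 − 1 = 5
Scored: 3, 0, 5, 1, 5, 2, 5, 4
Total = 25

25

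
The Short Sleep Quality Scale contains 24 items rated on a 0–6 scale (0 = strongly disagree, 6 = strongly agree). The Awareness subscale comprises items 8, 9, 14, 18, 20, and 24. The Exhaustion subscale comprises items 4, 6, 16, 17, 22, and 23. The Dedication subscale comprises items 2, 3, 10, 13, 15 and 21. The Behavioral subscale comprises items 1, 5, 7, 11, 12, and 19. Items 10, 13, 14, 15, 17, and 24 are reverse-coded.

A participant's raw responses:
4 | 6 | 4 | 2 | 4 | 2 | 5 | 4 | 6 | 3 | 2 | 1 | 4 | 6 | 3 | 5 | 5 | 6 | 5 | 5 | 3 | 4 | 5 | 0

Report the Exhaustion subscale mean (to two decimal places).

3.17

Exhaustion items: 4, 6, 16, 17, 22, 23.
Of these, item 17 is reverse-coded; on a 0–6 scale, reversed = 6 − raw.
  item 4: 2
  item 6: 2
  item 16: 5
  item 17: 6 − 5 = 1
  item 22: 4
  item 23: 5
Sum = 2 + 2 + 5 + 1 + 4 + 5 = 19
Mean = 19 / 6 = 3.17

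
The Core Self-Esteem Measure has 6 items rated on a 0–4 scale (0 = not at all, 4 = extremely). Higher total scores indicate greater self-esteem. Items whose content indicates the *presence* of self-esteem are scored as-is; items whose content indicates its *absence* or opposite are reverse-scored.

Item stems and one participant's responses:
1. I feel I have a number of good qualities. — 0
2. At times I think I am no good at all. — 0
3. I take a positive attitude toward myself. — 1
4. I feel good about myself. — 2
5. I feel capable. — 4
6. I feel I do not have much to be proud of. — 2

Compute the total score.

13

Items 2, 6 describe the absence/opposite of self-esteem → reverse-score.
reversed = (0+4) − raw = 4 − raw.
  item 1: 0
  item 2: 4 − 0 = 4
  item 3: 1
  item 4: 2
  item 5: 4
  item 6: 4 − 2 = 2
Total = 0 + 4 + 1 + 2 + 4 + 2 = 13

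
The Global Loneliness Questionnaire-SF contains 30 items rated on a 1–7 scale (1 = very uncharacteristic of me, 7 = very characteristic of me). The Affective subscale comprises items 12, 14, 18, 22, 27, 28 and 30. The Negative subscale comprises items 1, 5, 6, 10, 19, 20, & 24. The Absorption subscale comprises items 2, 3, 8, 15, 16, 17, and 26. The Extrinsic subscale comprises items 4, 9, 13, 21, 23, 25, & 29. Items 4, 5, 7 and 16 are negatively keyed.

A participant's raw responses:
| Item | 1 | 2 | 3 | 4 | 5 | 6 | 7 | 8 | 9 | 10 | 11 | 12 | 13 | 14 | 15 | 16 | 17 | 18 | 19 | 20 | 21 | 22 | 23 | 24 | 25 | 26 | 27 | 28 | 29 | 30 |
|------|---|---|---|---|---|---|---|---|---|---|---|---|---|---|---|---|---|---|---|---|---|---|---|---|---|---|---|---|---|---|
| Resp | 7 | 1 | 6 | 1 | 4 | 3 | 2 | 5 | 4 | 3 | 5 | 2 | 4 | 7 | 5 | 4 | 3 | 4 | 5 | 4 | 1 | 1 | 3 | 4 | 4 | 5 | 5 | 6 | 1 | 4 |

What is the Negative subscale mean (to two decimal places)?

4.29

Negative items: 1, 5, 6, 10, 19, 20, 24.
Of these, item 5 is negatively keyed; reverse-coded value = 8 − response.
  item 1: 7
  item 5: 8 − 4 = 4
  item 6: 3
  item 10: 3
  item 19: 5
  item 20: 4
  item 24: 4
Sum = 7 + 4 + 3 + 3 + 5 + 4 + 4 = 30
Mean = 30 / 7 = 4.29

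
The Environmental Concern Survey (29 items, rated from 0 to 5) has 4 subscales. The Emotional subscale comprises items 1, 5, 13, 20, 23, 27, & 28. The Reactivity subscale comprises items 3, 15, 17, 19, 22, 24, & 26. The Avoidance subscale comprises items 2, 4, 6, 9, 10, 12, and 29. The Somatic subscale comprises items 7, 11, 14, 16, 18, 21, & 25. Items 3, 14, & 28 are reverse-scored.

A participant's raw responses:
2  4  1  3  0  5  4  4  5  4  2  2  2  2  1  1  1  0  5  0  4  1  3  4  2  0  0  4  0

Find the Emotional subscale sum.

Emotional items: 1, 5, 13, 20, 23, 27, 28.
Of these, item 28 is reverse-scored; reverse-coded value = 5 − response.
  item 1: 2
  item 5: 0
  item 13: 2
  item 20: 0
  item 23: 3
  item 27: 0
  item 28: 5 − 4 = 1
Sum = 2 + 0 + 2 + 0 + 3 + 0 + 1 = 8

8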